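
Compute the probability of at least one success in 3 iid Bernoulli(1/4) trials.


P(at least one) = 1 - P(none)
P(none) = (1 - 1/4)^3 = (3/4)^3 = 27/64
P(at least one) = 1 - 27/64 = 37/64

37/64


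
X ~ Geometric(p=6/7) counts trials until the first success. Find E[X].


For geometric (trials until first success), E[X] = 1/p = 1/(6/7) = 7/6

7/6


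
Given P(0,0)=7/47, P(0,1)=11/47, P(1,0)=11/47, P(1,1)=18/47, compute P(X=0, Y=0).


Read from table: P(X=0, Y=0) = 7/47

7/47


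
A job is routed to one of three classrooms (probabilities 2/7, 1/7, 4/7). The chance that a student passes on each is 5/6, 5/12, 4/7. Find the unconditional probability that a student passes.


P(A) = P(A|B1)P(B1) + P(A|B2)P(B2) + P(A|B3)P(B3)
= 5/6*2/7 + 5/12*1/7 + 4/7*4/7
= 5/21 + 5/84 + 16/49 = 367/588

367/588


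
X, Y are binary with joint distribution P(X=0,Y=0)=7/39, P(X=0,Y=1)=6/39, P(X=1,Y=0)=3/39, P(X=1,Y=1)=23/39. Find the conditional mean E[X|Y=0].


P(Y=0) = 10/39
E[X|Y=0] = (0*7 + 1*3)/10 = 3/10

3/10


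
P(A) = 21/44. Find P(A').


P(A') = 1 - P(A) = 1 - 21/44 = 23/44

23/44


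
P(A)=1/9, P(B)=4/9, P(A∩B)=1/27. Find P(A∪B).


P(A∪B) = P(A) + P(B) - P(A∩B)
= 1/9 + 4/9 - 1/27 = 14/27

14/27


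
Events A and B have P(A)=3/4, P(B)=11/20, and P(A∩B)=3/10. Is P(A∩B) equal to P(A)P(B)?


P(A)*P(B) = 3/4*11/20 = 33/80
P(A∩B) = 3/10 != 33/80, so not independent

No, A and B are not independent


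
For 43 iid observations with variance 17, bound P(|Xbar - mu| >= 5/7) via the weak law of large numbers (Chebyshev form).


Var(Xbar) = Var(X)/n = 17/43
Chebyshev: P(|Xbar-mu| >= 5/7) <= Var(Xbar)/(5/7)^2 = (17/43)/(25/49) = 833/1075

833/1075


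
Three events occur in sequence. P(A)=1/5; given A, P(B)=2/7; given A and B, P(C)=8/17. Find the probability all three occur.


P(A∩B∩C) = P(A) * P(B|A) * P(C|A∩B)
= 1/5 * 2/7 * 8/17
= 2/35 * 8/17 = 16/595

16/595


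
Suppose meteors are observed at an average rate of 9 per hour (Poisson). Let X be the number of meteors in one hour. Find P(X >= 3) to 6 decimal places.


P(X>=3) = 1 - P(X<=2) = 1 - (e^(-9)*9^0/0! + e^(-9)*9^1/1! + e^(-9)*9^2/2!)
≈ 1 - (0.0001234098 + 0.0011106882 + 0.0049980971)
= 1 - 0.0062321951 = 0.9937678049
≈ 0.993768

0.993768


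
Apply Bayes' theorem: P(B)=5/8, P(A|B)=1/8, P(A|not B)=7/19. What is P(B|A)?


P(A) = P(A|B)P(B) + P(A|B')P(B') = 1/8*5/8 + 7/19*3/8 = 263/1216
P(B|A) = P(A|B)P(B)/P(A) = (5/64)/(263/1216) = 95/263

95/263


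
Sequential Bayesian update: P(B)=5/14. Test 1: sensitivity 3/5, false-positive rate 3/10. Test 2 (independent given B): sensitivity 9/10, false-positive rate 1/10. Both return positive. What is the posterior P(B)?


After test 1: P(+) = 3/5*5/14 + 3/10*9/14 = 57/140
P(B|+) = (3/14)/(57/140) = 10/19
After test 2 (use post1 as new prior): P(+) = 9/10*10/19 + 1/10*9/19 = 99/190
P(B|+,+) = (9/19)/(99/190) = 10/11

10/11


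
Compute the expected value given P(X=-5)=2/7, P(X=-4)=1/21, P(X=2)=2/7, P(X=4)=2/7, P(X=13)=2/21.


E[X] = sum(x * P(x))
= -5*2/7 - 4*1/21 + 2*2/7 + 4*2/7 + 13*2/21
= 4/3

4/3


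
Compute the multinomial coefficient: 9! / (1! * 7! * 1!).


9! = 362880
Denominator: 1!=1 * 7!=5040 * 1!=1
Coefficient = 362880 / 5040 = 72

72


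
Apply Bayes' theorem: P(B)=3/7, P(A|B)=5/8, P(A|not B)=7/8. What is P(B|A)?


P(A) = P(A|B)P(B) + P(A|B')P(B') = 5/8*3/7 + 7/8*4/7 = 43/56
P(B|A) = P(A|B)P(B)/P(A) = (15/56)/(43/56) = 15/43

15/43


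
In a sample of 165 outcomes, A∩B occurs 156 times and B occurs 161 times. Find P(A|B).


P(A|B) = P(A∩B)/P(B) = (156/165)/(161/165) = 156/161

156/161


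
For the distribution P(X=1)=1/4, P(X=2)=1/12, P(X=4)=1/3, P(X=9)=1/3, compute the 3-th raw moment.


E[X^3] = sum(x^3 * P(x))
= 1*1/4 + 8*1/12 + 64*1/3 + 729*1/3
= 1061/4

1061/4


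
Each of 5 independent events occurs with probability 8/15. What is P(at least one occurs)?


P(at least one) = 1 - P(none)
P(none) = (1 - 8/15)^5 = (7/15)^5 = 16807/759375
P(at least one) = 1 - 16807/759375 = 742568/759375

742568/759375


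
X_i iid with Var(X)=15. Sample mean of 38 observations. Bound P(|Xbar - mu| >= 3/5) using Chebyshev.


Var(Xbar) = Var(X)/n = 15/38
Chebyshev: P(|Xbar-mu| >= 3/5) <= Var(Xbar)/(3/5)^2 = (15/38)/(9/25) = 125/114
Bound exceeds 1, so trivial bound: 1

1


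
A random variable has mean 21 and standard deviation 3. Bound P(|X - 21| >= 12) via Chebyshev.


k = 12/3 = 4
Chebyshev: P(|X-mu| >= k*sigma) <= 1/k^2 = 1/4^2 = 1/16

1/16


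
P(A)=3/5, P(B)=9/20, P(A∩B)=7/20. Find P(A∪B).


P(A∪B) = P(A) + P(B) - P(A∩B)
= 3/5 + 9/20 - 7/20 = 7/10

7/10


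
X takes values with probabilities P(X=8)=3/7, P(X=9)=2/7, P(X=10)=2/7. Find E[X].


E[X] = sum(x * P(x))
= 8*3/7 + 9*2/7 + 10*2/7
= 62/7

62/7


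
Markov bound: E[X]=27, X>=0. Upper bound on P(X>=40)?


Markov: P(X >= a) <= E[X]/a
P(X >= 40) <= 27/40

27/40


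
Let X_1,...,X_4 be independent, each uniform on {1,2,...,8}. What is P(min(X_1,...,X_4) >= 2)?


P(min >= 2) = P(all X_i >= 2) = (P(X_1 >= 2))^4
= (7/8)^4 = 2401/4096

2401/4096


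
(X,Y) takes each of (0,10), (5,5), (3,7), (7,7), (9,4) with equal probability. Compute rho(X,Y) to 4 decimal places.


Cov(X,Y) = -5.4800, Var(X) = 9.7600, Var(Y) = 4.2400
rho = Cov/(sqrt(VarX)*sqrt(VarY)) = -0.8519

-0.8519


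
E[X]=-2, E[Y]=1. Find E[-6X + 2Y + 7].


E[-6X + 2Y + 7] = -6*E[X] + 2*E[Y] + 7
= (-6)*(-2) + (2)*(1) + (7)
= 12 + 2 + 7 = 21

21


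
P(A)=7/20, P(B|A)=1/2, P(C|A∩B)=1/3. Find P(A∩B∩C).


P(A∩B∩C) = P(A) * P(B|A) * P(C|A∩B)
= 7/20 * 1/2 * 1/3
= 7/40 * 1/3 = 7/120

7/120


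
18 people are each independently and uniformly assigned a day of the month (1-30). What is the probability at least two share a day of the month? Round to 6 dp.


P(all different) = prod((30-i)/30 for i=0..17) = 0.001429
P(at least one match) = 1 - 0.001429 = 0.998571

0.998571


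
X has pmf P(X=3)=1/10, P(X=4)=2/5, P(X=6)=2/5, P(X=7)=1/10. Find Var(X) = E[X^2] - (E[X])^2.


E[X] = 5, E[X^2] = 133/5
Var(X) = E[X^2] - (E[X])^2 = 133/5 - (5)^2 = 8/5

8/5


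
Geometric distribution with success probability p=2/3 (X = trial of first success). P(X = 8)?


P(X=8) = (1-p)^7 * p = (1/3)^7 * 2/3
= 1/2187 * 2/3 = 2/6561

2/6561


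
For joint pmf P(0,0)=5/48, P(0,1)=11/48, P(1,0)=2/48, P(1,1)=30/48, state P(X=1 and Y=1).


Read from table: P(X=1, Y=1) = 30/48 = 5/8

5/8


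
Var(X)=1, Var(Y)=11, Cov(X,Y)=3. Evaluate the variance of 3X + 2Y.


Var(3X + 2Y) = 3^2*Var(X) + 2^2*Var(Y) + 2*3*2*Cov(X,Y)
= 9*1 + 4*11 + 12*3
= 9 + 44 + 36 = 89

89


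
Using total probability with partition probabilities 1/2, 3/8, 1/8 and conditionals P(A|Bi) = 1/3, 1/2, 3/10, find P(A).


P(A) = P(A|B1)P(B1) + P(A|B2)P(B2) + P(A|B3)P(B3)
= 1/3*1/2 + 1/2*3/8 + 3/10*1/8
= 1/6 + 3/16 + 3/80 = 47/120

47/120


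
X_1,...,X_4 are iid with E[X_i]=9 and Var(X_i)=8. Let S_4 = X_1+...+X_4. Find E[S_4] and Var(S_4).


E[S_n] = n*mu = 4*9 = 36
Var(S_n) = n*sigma^2 = 4*8 = 32

E[S_4]=36, Var(S_4)=32


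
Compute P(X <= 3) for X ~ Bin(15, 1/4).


P(X<=3) = P(X=0) + P(X=1) + P(X=2) + P(X=3)
= 14348907/1073741824 + 71744535/1073741824 + 167403915/1073741824 + 241805655/1073741824
= 123825753/268435456

123825753/268435456


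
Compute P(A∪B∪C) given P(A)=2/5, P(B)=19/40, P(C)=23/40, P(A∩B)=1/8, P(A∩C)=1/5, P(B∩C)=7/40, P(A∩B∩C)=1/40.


P(A∪B∪C) = P(A)+P(B)+P(C) - P(AB)-P(AC)-P(BC) + P(ABC)
= 2/5+19/40+23/40 - 1/8-1/5-7/40 + 1/40
= 39/40

39/40


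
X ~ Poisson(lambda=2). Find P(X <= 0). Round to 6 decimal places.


P(X<=0) = e^(-2)*2^0/0!
≈ 0.1353352832
≈ 0.135335

0.135335


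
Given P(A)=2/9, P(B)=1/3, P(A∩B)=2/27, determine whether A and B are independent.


P(A)*P(B) = 2/9*1/3 = 2/27
P(A∩B) = 2/27, which equals P(A)P(B), so independent

Yes, A and B are independent


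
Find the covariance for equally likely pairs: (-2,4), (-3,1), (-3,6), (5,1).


E[X]=-3/4, E[Y]=3, E[XY]=-6
Cov(X,Y) = E[XY] - E[X]E[Y] = -6 + 3/4*3 = -15/4

-15/4


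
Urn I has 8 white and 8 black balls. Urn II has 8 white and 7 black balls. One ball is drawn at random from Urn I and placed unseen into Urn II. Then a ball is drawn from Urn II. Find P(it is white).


P(transfer white) = 8/16 = 1/2; P(transfer black) = 1/2
If white transferred: Urn II has 9 white of 16, so P(white|white moved) = 9/16
If black transferred: Urn II has 8 white of 16, so P(white|black moved) = 1/2
By total probability: P(white) = 1/2*9/16 + 1/2*1/2 = 17/32

17/32


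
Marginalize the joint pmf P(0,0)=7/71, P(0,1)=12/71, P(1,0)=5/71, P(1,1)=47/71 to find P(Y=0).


P(Y=0) = P(0,0)+P(1,0) = 7/71 + 5/71 = 12/71

12/71


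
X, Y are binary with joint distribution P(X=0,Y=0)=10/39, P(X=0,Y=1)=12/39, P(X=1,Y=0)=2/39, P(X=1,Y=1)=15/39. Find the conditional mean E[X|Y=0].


P(Y=0) = 12/39
E[X|Y=0] = (0*10 + 1*2)/12 = 2/12 = 1/6

1/6


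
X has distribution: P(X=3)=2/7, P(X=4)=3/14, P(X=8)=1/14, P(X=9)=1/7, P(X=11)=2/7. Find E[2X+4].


E[2X+4] = sum(g(x)*P(x))
= 10*2/7 + 12*3/14 + 20*1/14 + 22*1/7 + 26*2/7
= 122/7

122/7


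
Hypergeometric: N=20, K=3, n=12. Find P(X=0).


P(X=0) = C(3,0)*C(17,12) / C(20,12)
= 1*6188 / 125970
= 6188/125970 = 14/285

14/285


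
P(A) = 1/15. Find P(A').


P(A') = 1 - P(A) = 1 - 1/15 = 14/15

14/15


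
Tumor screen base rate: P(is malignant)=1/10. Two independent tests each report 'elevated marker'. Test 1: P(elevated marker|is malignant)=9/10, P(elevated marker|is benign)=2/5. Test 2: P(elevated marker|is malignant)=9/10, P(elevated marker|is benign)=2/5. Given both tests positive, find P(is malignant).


After test 1: P(+) = 9/10*1/10 + 2/5*9/10 = 9/20
P(B|+) = (9/100)/(9/20) = 1/5
After test 2 (use post1 as new prior): P(+) = 9/10*1/5 + 2/5*4/5 = 1/2
P(B|+,+) = (9/50)/(1/2) = 9/25

9/25


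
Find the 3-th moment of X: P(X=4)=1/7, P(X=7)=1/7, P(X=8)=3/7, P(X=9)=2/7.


E[X^3] = sum(x^3 * P(x))
= 64*1/7 + 343*1/7 + 512*3/7 + 729*2/7
= 3401/7

3401/7


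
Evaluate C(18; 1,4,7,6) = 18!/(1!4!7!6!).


18! = 6402373705728000
Denominator: 1!=1 * 4!=24 * 7!=5040 * 6!=720
Coefficient = 6402373705728000 / 87091200 = 73513440

73513440


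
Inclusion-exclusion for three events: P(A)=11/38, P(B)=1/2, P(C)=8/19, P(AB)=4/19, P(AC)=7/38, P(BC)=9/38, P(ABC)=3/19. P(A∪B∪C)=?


P(A∪B∪C) = P(A)+P(B)+P(C) - P(AB)-P(AC)-P(BC) + P(ABC)
= 11/38+1/2+8/19 - 4/19-7/38-9/38 + 3/19
= 14/19

14/19


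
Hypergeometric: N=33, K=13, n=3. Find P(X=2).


P(X=2) = C(13,2)*C(20,1) / C(33,3)
= 78*20 / 5456
= 1560/5456 = 195/682

195/682


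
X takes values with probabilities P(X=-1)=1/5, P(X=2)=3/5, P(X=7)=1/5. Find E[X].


E[X] = sum(x * P(x))
= -1*1/5 + 2*3/5 + 7*1/5
= 12/5

12/5


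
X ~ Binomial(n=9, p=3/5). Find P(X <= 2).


P(X<=2) = P(X=0) + P(X=1) + P(X=2)
= 512/1953125 + 6912/1953125 + 41472/1953125
= 48896/1953125

48896/1953125


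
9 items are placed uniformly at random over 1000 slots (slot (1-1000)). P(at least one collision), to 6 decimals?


P(all different) = prod((1000-i)/1000 for i=0..8) = 0.964541
P(at least one match) = 1 - 0.964541 = 0.035459

0.035459


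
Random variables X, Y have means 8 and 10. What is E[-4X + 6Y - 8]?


E[-4X + 6Y - 8] = -4*E[X] + 6*E[Y] - 8
= (-4)*(8) + (6)*(10) + (-8)
= -32 + 60 - 8 = 20

20


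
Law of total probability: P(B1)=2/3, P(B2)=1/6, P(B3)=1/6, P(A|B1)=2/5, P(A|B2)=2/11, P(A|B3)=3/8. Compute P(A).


P(A) = P(A|B1)P(B1) + P(A|B2)P(B2) + P(A|B3)P(B3)
= 2/5*2/3 + 2/11*1/6 + 3/8*1/6
= 4/15 + 1/33 + 1/16 = 949/2640

949/2640


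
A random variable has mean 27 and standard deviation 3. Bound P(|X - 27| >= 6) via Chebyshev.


k = 6/3 = 2
Chebyshev: P(|X-mu| >= k*sigma) <= 1/k^2 = 1/2^2 = 1/4

1/4


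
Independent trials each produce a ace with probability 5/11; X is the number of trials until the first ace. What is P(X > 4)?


P(X > 4) = P(first 4 trials all fail) = (1-p)^4 = (6/11)^4 = 1296/14641

1296/14641


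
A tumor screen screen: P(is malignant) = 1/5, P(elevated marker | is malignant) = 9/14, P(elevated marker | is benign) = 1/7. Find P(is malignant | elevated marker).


P(A) = P(A|B)P(B) + P(A|B')P(B') = 9/14*1/5 + 1/7*4/5 = 17/70
P(B|A) = P(A|B)P(B)/P(A) = (9/70)/(17/70) = 9/17

9/17


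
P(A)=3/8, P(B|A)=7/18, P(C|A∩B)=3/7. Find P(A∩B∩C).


P(A∩B∩C) = P(A) * P(B|A) * P(C|A∩B)
= 3/8 * 7/18 * 3/7
= 7/48 * 3/7 = 1/16

1/16


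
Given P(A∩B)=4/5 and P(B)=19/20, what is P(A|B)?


P(A|B) = P(A∩B)/P(B) = (16/20)/(19/20) = 16/19

16/19


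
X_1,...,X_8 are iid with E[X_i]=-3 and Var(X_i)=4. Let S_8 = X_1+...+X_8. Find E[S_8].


E[S_n] = n*E[X_1] = 8*-3 = -24

-24


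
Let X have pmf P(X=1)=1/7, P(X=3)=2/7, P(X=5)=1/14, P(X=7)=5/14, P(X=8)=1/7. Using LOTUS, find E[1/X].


E[1/X] = sum(g(x)*P(x))
= 1*1/7 + 1/3*2/7 + 1/5*1/14 + 1/7*5/14 + 1/8*1/7
= 1889/5880

1889/5880


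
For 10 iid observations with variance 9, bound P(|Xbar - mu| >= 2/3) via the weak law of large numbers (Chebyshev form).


Var(Xbar) = Var(X)/n = 9/10
Chebyshev: P(|Xbar-mu| >= 2/3) <= Var(Xbar)/(2/3)^2 = (9/10)/(4/9) = 81/40
Bound exceeds 1, so trivial bound: 1

1


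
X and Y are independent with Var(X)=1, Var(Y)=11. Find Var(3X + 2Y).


Independence => Cov(X,Y)=0
Var(3X + 2Y) = 3^2*Var(X) + 2^2*Var(Y)
= 9*1 + 4*11 = 53

53


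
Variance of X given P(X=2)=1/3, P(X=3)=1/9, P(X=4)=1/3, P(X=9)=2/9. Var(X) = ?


E[X] = 13/3, E[X^2] = 77/3
Var(X) = E[X^2] - (E[X])^2 = 77/3 - (13/3)^2 = 62/9

62/9


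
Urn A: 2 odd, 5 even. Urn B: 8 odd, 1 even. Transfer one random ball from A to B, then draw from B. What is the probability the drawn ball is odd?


P(transfer odd) = 2/7; P(transfer even) = 5/7
If odd transferred: Urn II has 9 odd of 10, so P(odd|odd moved) = 9/10
If even transferred: Urn II has 8 odd of 10, so P(odd|even moved) = 4/5
By total probability: P(odd) = 2/7*9/10 + 5/7*4/5 = 29/35

29/35


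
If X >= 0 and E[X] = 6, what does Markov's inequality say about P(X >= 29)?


Markov: P(X >= a) <= E[X]/a
P(X >= 29) <= 6/29

6/29


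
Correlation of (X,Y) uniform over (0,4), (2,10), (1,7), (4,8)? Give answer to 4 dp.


Cov(X,Y) = 2.0625, Var(X) = 2.1875, Var(Y) = 4.6875
rho = Cov/(sqrt(VarX)*sqrt(VarY)) = 0.6441

0.6441


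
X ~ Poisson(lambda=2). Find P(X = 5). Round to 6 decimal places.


P(X=5) = e^(-2) * 2^5 / 5!
≈ 0.1353352832 * 32 / 120
≈ 0.036089

0.036089


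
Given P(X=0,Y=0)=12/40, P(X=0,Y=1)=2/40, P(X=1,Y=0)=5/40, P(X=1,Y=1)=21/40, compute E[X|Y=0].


P(Y=0) = 17/40
E[X|Y=0] = (0*12 + 1*5)/17 = 5/17

5/17


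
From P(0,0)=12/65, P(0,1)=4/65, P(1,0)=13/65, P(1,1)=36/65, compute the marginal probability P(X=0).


P(X=0) = P(0,0)+P(0,1) = 12/65 + 4/65 = 16/65

16/65


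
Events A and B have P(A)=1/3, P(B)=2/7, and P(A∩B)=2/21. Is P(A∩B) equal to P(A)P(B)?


P(A)*P(B) = 1/3*2/7 = 2/21
P(A∩B) = 2/21, which equals P(A)P(B), so independent

Yes, A and B are independent


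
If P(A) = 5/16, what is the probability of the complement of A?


P(A') = 1 - P(A) = 1 - 5/16 = 11/16

11/16


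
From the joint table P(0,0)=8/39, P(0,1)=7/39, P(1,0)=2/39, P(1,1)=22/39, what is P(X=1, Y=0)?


Read from table: P(X=1, Y=0) = 2/39

2/39


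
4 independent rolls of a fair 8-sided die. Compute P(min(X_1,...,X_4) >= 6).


P(min >= 6) = P(all X_i >= 6) = (P(X_1 >= 6))^4
= (3/8)^4 = 81/4096

81/4096


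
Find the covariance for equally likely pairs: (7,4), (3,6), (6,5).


E[X]=16/3, E[Y]=5, E[XY]=76/3
Cov(X,Y) = E[XY] - E[X]E[Y] = 76/3 - 16/3*5 = -4/3

-4/3


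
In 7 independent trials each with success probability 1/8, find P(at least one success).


P(at least one) = 1 - P(none)
P(none) = (1 - 1/8)^7 = (7/8)^7 = 823543/2097152
P(at least one) = 1 - 823543/2097152 = 1273609/2097152

1273609/2097152


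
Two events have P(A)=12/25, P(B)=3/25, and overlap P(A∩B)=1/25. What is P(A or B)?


P(A∪B) = P(A) + P(B) - P(A∩B)
= 12/25 + 3/25 - 1/25 = 14/25

14/25


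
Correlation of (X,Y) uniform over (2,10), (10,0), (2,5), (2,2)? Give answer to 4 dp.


Cov(X,Y) = -8.5000, Var(X) = 12.0000, Var(Y) = 14.1875
rho = Cov/(sqrt(VarX)*sqrt(VarY)) = -0.6514

-0.6514


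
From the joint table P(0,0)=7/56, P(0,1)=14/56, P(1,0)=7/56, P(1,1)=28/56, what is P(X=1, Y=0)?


Read from table: P(X=1, Y=0) = 7/56 = 1/8

1/8


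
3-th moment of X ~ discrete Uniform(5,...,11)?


E[X^3] = (1/7) * sum(x^3 for x=5..11)
= 4256/7 = 608

608


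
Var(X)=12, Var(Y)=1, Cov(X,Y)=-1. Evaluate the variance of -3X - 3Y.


Var(-3X - 3Y) = (-3)^2*Var(X) + (-3)^2*Var(Y) + 2*(-3)*(-3)*Cov(X,Y)
= 9*12 + 9*1 + 18*(-1)
= 108 + 9 - 18 = 99

99


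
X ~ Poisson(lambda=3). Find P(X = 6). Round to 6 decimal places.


P(X=6) = e^(-3) * 3^6 / 6!
≈ 0.04978706837 * 729 / 720
≈ 0.050409

0.050409


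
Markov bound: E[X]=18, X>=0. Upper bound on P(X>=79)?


Markov: P(X >= a) <= E[X]/a
P(X >= 79) <= 18/79

18/79


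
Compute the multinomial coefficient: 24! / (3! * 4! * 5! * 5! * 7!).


24! = 620448401733239439360000
Denominator: 3!=6 * 4!=24 * 5!=120 * 5!=120 * 7!=5040
Coefficient = 620448401733239439360000 / 10450944000 = 59367689821440

59367689821440


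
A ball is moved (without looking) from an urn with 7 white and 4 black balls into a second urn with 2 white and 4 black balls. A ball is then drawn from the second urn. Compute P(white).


P(transfer white) = 7/11; P(transfer black) = 4/11
If white transferred: Urn II has 3 white of 7, so P(white|white moved) = 3/7
If black transferred: Urn II has 2 white of 7, so P(white|black moved) = 2/7
By total probability: P(white) = 7/11*3/7 + 4/11*2/7 = 29/77

29/77


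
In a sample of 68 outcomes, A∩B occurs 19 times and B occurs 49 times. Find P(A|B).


P(A|B) = P(A∩B)/P(B) = (19/68)/(49/68) = 19/49

19/49


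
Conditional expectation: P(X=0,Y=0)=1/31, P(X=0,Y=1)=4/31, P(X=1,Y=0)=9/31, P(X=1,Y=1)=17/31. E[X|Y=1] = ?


P(Y=1) = 21/31
E[X|Y=1] = (0*4 + 1*17)/21 = 17/21

17/21


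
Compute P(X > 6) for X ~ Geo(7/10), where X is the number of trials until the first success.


P(X > 6) = P(first 6 trials all fail) = (1-p)^6 = (3/10)^6 = 729/1000000

729/1000000


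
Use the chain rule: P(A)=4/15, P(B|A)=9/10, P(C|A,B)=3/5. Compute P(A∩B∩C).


P(A∩B∩C) = P(A) * P(B|A) * P(C|A∩B)
= 4/15 * 9/10 * 3/5
= 6/25 * 3/5 = 18/125

18/125


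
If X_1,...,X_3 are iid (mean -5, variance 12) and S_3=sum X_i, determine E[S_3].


E[S_n] = n*E[X_1] = 3*-5 = -15

-15


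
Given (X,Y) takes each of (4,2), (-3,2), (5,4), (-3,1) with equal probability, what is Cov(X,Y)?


E[X]=3/4, E[Y]=9/4, E[XY]=19/4
Cov(X,Y) = E[XY] - E[X]E[Y] = 19/4 - 3/4*9/4 = 49/16

49/16


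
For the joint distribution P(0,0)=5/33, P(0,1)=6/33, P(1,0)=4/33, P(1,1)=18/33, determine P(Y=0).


P(Y=0) = P(0,0)+P(1,0) = 5/33 + 4/33 = 9/33 = 3/11

3/11


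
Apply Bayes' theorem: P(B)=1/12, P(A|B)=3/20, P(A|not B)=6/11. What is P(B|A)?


P(A) = P(A|B)P(B) + P(A|B')P(B') = 3/20*1/12 + 6/11*11/12 = 41/80
P(B|A) = P(A|B)P(B)/P(A) = (1/80)/(41/80) = 1/41

1/41


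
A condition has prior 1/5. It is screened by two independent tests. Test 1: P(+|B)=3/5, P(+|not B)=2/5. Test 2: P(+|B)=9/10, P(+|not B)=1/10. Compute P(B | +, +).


After test 1: P(+) = 3/5*1/5 + 2/5*4/5 = 11/25
P(B|+) = (3/25)/(11/25) = 3/11
After test 2 (use post1 as new prior): P(+) = 9/10*3/11 + 1/10*8/11 = 7/22
P(B|+,+) = (27/110)/(7/22) = 27/35

27/35


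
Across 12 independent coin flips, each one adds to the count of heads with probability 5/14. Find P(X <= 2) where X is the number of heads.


P(X<=2) = P(X=0) + P(X=1) + P(X=2)
= 282429536481/56693912375296 + 470715894135/14173478093824 + 2876597130825/28346956187648
= 7918487374671/56693912375296

7918487374671/56693912375296


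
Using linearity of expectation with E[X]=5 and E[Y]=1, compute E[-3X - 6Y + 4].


E[-3X - 6Y + 4] = -3*E[X] - 6*E[Y] + 4
= (-3)*(5) + (-6)*(1) + (4)
= -15 - 6 + 4 = -17

-17


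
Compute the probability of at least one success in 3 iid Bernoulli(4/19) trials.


P(at least one) = 1 - P(none)
P(none) = (1 - 4/19)^3 = (15/19)^3 = 3375/6859
P(at least one) = 1 - 3375/6859 = 3484/6859

3484/6859


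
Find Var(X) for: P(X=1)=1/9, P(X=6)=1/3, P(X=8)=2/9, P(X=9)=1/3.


E[X] = 62/9, E[X^2] = 160/3
Var(X) = E[X^2] - (E[X])^2 = 160/3 - (62/9)^2 = 476/81

476/81


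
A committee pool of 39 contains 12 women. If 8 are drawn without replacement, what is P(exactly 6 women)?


P(X=6) = C(12,6)*C(27,2) / C(39,8)
= 924*351 / 61523748
= 324324/61523748 = 63/11951

63/11951


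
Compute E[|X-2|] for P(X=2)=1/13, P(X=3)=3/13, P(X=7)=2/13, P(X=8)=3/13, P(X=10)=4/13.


E[|X-2|] = sum(g(x)*P(x))
= 0*1/13 + 1*3/13 + 5*2/13 + 6*3/13 + 8*4/13
= 63/13

63/13


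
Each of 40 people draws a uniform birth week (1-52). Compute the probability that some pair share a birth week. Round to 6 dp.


P(all different) = prod((52-i)/52 for i=0..39) = 0.000000
P(at least one match) = 1 - 0.000000 = 1.000000

1.000000


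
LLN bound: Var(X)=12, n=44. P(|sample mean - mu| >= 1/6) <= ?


Var(Xbar) = Var(X)/n = 12/44
Chebyshev: P(|Xbar-mu| >= 1/6) <= Var(Xbar)/(1/6)^2 = (3/11)/(1/36) = 108/11
Bound exceeds 1, so trivial bound: 1

1


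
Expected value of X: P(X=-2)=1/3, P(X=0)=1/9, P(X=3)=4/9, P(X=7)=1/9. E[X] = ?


E[X] = sum(x * P(x))
= -2*1/3 + 0*1/9 + 3*4/9 + 7*1/9
= 13/9

13/9


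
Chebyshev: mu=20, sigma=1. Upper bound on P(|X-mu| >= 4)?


k = 4/1 = 4
Chebyshev: P(|X-mu| >= k*sigma) <= 1/k^2 = 1/4^2 = 1/16

1/16


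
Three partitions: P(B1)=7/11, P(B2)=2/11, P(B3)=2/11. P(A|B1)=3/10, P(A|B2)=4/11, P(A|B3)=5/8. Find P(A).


P(A) = P(A|B1)P(B1) + P(A|B2)P(B2) + P(A|B3)P(B3)
= 3/10*7/11 + 4/11*2/11 + 5/8*2/11
= 21/110 + 8/121 + 5/44 = 897/2420

897/2420


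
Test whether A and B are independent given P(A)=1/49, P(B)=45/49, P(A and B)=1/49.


P(A)*P(B) = 1/49*45/49 = 45/2401
P(A∩B) = 1/49 != 45/2401, so not independent

No, A and B are not independent


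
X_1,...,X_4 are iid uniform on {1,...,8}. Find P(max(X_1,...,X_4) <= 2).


P(max <= 2) = P(all X_i <= 2) = (P(X_1 <= 2))^4
= (2/8)^4 = (1/4)^4 = 1/256

1/256


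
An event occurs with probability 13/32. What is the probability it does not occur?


P(A') = 1 - P(A) = 1 - 13/32 = 19/32

19/32


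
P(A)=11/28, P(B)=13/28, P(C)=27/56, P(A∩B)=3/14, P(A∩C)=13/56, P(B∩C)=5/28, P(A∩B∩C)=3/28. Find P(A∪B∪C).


P(A∪B∪C) = P(A)+P(B)+P(C) - P(AB)-P(AC)-P(BC) + P(ABC)
= 11/28+13/28+27/56 - 3/14-13/56-5/28 + 3/28
= 23/28

23/28


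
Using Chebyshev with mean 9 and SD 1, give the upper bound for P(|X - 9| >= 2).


k = 2/1 = 2
Chebyshev: P(|X-mu| >= k*sigma) <= 1/k^2 = 1/2^2 = 1/4

1/4


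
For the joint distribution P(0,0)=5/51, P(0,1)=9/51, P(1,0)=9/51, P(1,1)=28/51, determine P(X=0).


P(X=0) = P(0,0)+P(0,1) = 5/51 + 9/51 = 14/51

14/51


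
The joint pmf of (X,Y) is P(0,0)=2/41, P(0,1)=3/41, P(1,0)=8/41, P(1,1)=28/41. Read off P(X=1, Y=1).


Read from table: P(X=1, Y=1) = 28/41

28/41


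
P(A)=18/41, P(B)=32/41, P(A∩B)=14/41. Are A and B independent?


P(A)*P(B) = 18/41*32/41 = 576/1681
P(A∩B) = 14/41 != 576/1681, so not independent

No, A and B are not independent


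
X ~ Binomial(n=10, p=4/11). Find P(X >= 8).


P(X>=8) = P(X=8) + P(X=9) + P(X=10)
= 144506880/25937424601 + 18350080/25937424601 + 1048576/25937424601
= 163905536/25937424601

163905536/25937424601


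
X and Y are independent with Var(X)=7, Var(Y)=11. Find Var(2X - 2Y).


Independence => Cov(X,Y)=0
Var(2X - 2Y) = 2^2*Var(X) + (-2)^2*Var(Y)
= 4*7 + 4*11 = 72

72


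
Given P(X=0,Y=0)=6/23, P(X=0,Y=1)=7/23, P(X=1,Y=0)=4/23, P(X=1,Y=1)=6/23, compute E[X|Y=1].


P(Y=1) = 13/23
E[X|Y=1] = (0*7 + 1*6)/13 = 6/13

6/13


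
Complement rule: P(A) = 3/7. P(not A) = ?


P(A') = 1 - P(A) = 1 - 3/7 = 4/7

4/7


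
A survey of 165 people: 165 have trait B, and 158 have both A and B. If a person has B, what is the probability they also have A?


P(A|B) = P(A∩B)/P(B) = (158/165)/(165/165) = 158/165

158/165


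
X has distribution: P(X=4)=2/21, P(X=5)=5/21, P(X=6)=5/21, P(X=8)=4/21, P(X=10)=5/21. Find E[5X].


E[5X] = sum(g(x)*P(x))
= 20*2/21 + 25*5/21 + 30*5/21 + 40*4/21 + 50*5/21
= 725/21

725/21


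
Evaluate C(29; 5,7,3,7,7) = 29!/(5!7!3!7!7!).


29! = 8841761993739701954543616000000
Denominator: 5!=120 * 7!=5040 * 3!=6 * 7!=5040 * 7!=5040
Coefficient = 8841761993739701954543616000000 / 92177326080000 = 95921224554355200

95921224554355200


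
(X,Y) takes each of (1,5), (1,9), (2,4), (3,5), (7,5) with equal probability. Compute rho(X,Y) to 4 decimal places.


Cov(X,Y) = -1.2800, Var(X) = 4.9600, Var(Y) = 3.0400
rho = Cov/(sqrt(VarX)*sqrt(VarY)) = -0.3296

-0.3296


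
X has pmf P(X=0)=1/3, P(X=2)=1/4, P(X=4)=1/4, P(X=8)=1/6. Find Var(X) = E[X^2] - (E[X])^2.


E[X] = 17/6, E[X^2] = 47/3
Var(X) = E[X^2] - (E[X])^2 = 47/3 - (17/6)^2 = 275/36

275/36


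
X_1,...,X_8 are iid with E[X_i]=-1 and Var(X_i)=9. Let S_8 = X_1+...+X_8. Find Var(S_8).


By independence, Var(S_n) = n*Var(X_1) = 8*9 = 72

72


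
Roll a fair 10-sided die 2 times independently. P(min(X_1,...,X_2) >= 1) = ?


P(min >= 1) = P(all X_i >= 1) = (P(X_1 >= 1))^2
= (10/10)^2 = 1^2 = 1

1


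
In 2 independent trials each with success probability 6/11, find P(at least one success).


P(at least one) = 1 - P(none)
P(none) = (1 - 6/11)^2 = (5/11)^2 = 25/121
P(at least one) = 1 - 25/121 = 96/121

96/121


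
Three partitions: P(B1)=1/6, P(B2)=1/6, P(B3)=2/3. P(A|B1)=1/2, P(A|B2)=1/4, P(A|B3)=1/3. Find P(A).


P(A) = P(A|B1)P(B1) + P(A|B2)P(B2) + P(A|B3)P(B3)
= 1/2*1/6 + 1/4*1/6 + 1/3*2/3
= 1/12 + 1/24 + 2/9 = 25/72

25/72


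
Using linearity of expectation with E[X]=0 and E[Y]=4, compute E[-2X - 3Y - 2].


E[-2X - 3Y - 2] = -2*E[X] - 3*E[Y] - 2
= (-2)*(0) + (-3)*(4) + (-2)
= 0 - 12 - 2 = -14

-14


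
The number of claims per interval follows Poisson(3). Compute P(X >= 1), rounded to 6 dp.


P(X>=1) = 1 - P(X<=0) = 1 - (e^(-3)*3^0/0!)
≈ 1 - 0.0497870684 = 0.9502129316
≈ 0.950213

0.950213


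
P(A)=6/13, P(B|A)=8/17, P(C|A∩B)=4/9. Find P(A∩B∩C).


P(A∩B∩C) = P(A) * P(B|A) * P(C|A∩B)
= 6/13 * 8/17 * 4/9
= 48/221 * 4/9 = 64/663

64/663


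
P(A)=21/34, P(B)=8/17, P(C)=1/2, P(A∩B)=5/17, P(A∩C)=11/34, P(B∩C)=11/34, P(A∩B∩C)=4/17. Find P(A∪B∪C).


P(A∪B∪C) = P(A)+P(B)+P(C) - P(AB)-P(AC)-P(BC) + P(ABC)
= 21/34+8/17+1/2 - 5/17-11/34-11/34 + 4/17
= 15/17

15/17


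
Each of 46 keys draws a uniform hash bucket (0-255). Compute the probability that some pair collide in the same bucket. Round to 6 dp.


P(all different) = prod((256-i)/256 for i=0..45) = 0.013483
P(at least one match) = 1 - 0.013483 = 0.986517

0.986517


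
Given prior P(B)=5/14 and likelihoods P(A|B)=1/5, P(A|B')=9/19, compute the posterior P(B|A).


P(A) = P(A|B)P(B) + P(A|B')P(B') = 1/5*5/14 + 9/19*9/14 = 50/133
P(B|A) = P(A|B)P(B)/P(A) = (1/14)/(50/133) = 19/100

19/100


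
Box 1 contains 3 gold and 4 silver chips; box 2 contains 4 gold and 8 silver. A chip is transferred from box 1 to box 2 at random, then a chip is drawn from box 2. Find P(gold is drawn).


P(transfer gold) = 3/7; P(transfer silver) = 4/7
If gold transferred: Urn II has 5 gold of 13, so P(gold|gold moved) = 5/13
If silver transferred: Urn II has 4 gold of 13, so P(gold|silver moved) = 4/13
By total probability: P(gold) = 3/7*5/13 + 4/7*4/13 = 31/91

31/91


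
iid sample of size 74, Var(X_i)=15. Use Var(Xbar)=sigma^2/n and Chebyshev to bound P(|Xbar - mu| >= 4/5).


Var(Xbar) = Var(X)/n = 15/74
Chebyshev: P(|Xbar-mu| >= 4/5) <= Var(Xbar)/(4/5)^2 = (15/74)/(16/25) = 375/1184

375/1184


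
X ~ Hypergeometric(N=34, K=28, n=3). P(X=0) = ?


P(X=0) = C(28,0)*C(6,3) / C(34,3)
= 1*20 / 5984
= 20/5984 = 5/1496

5/1496


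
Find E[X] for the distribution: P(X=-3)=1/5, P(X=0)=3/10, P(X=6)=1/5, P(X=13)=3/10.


E[X] = sum(x * P(x))
= -3*1/5 + 0*3/10 + 6*1/5 + 13*3/10
= 9/2

9/2


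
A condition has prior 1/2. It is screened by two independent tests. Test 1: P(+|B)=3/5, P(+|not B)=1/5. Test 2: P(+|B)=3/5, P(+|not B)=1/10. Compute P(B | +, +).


After test 1: P(+) = 3/5*1/2 + 1/5*1/2 = 2/5
P(B|+) = (3/10)/(2/5) = 3/4
After test 2 (use post1 as new prior): P(+) = 3/5*3/4 + 1/10*1/4 = 19/40
P(B|+,+) = (9/20)/(19/40) = 18/19

18/19


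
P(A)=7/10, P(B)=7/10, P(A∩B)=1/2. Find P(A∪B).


P(A∪B) = P(A) + P(B) - P(A∩B)
= 7/10 + 7/10 - 1/2 = 9/10

9/10


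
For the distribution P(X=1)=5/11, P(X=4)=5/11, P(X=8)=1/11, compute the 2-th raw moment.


E[X^2] = sum(x^2 * P(x))
= 1*5/11 + 16*5/11 + 64*1/11
= 149/11

149/11


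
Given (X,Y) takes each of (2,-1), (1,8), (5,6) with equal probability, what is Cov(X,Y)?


E[X]=8/3, E[Y]=13/3, E[XY]=12
Cov(X,Y) = E[XY] - E[X]E[Y] = 12 - 8/3*13/3 = 4/9

4/9


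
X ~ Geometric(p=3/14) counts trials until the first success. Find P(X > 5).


P(X > 5) = P(first 5 trials all fail) = (1-p)^5 = (11/14)^5 = 161051/537824

161051/537824


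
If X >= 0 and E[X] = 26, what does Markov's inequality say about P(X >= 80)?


Markov: P(X >= a) <= E[X]/a
P(X >= 80) <= 26/80 = 13/40

13/40


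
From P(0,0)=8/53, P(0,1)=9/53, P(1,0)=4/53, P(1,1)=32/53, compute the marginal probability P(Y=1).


P(Y=1) = P(0,1)+P(1,1) = 9/53 + 32/53 = 41/53

41/53


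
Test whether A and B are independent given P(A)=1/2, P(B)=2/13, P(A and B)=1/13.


P(A)*P(B) = 1/2*2/13 = 1/13
P(A∩B) = 1/13, which equals P(A)P(B), so independent

Yes, A and B are independent


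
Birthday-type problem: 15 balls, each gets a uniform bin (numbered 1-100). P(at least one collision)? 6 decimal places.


P(all different) = prod((100-i)/100 for i=0..14) = 0.331284
P(at least one match) = 1 - 0.331284 = 0.668716

0.668716


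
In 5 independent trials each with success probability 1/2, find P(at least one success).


P(at least one) = 1 - P(none)
P(none) = (1 - 1/2)^5 = (1/2)^5 = 1/32
P(at least one) = 1 - 1/32 = 31/32

31/32


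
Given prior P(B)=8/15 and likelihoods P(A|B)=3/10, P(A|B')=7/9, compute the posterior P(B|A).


P(A) = P(A|B)P(B) + P(A|B')P(B') = 3/10*8/15 + 7/9*7/15 = 353/675
P(B|A) = P(A|B)P(B)/P(A) = (4/25)/(353/675) = 108/353

108/353


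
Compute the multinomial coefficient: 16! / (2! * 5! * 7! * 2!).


16! = 20922789888000
Denominator: 2!=2 * 5!=120 * 7!=5040 * 2!=2
Coefficient = 20922789888000 / 2419200 = 8648640

8648640


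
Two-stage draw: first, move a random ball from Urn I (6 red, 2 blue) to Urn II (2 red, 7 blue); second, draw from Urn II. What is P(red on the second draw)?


P(transfer red) = 6/8 = 3/4; P(transfer blue) = 1/4
If red transferred: Urn II has 3 red of 10, so P(red|red moved) = 3/10
If blue transferred: Urn II has 2 red of 10, so P(red|blue moved) = 1/5
By total probability: P(red) = 3/4*3/10 + 1/4*1/5 = 11/40

11/40


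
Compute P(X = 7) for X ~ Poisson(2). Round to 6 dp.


P(X=7) = e^(-2) * 2^7 / 7!
≈ 0.1353352832 * 128 / 5040
≈ 0.003437

0.003437


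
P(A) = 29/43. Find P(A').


P(A') = 1 - P(A) = 1 - 29/43 = 14/43

14/43


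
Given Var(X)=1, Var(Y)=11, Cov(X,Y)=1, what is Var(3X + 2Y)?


Var(3X + 2Y) = 3^2*Var(X) + 2^2*Var(Y) + 2*3*2*Cov(X,Y)
= 9*1 + 4*11 + 12*1
= 9 + 44 + 12 = 65

65


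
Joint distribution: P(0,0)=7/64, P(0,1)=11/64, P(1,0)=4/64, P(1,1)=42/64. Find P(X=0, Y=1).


Read from table: P(X=0, Y=1) = 11/64

11/64


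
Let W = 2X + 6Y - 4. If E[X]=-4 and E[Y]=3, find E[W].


E[2X + 6Y - 4] = 2*E[X] + 6*E[Y] - 4
= (2)*(-4) + (6)*(3) + (-4)
= -8 + 18 - 4 = 6

6


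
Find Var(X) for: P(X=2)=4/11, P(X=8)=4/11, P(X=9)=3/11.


E[X] = 67/11, E[X^2] = 515/11
Var(X) = E[X^2] - (E[X])^2 = 515/11 - (67/11)^2 = 1176/121

1176/121


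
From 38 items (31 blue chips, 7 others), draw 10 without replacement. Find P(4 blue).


P(X=4) = C(31,4)*C(7,6) / C(38,10)
= 31465*7 / 472733756
= 220255/472733756 = 245/525844

245/525844


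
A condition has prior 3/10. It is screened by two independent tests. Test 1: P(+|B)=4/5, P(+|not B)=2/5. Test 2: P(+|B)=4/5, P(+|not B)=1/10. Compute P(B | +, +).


After test 1: P(+) = 4/5*3/10 + 2/5*7/10 = 13/25
P(B|+) = (6/25)/(13/25) = 6/13
After test 2 (use post1 as new prior): P(+) = 4/5*6/13 + 1/10*7/13 = 11/26
P(B|+,+) = (24/65)/(11/26) = 48/55

48/55


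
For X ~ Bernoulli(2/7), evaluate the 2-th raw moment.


For Bernoulli: X in {0,1}
E[X^2] = 0^2*(1-2/7) + 1^2*2/7 = 2/7

2/7


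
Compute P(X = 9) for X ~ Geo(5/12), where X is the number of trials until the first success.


P(X=9) = (1-p)^8 * p = (7/12)^8 * 5/12
= 5764801/429981696 * 5/12 = 28824005/5159780352

28824005/5159780352


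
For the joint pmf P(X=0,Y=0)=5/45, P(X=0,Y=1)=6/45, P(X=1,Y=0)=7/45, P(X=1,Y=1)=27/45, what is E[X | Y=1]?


P(Y=1) = 33/45
E[X|Y=1] = (0*6 + 1*27)/33 = 27/33 = 9/11

9/11


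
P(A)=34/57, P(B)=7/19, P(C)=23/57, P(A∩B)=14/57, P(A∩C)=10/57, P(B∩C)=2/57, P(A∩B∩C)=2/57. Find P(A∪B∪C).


P(A∪B∪C) = P(A)+P(B)+P(C) - P(AB)-P(AC)-P(BC) + P(ABC)
= 34/57+7/19+23/57 - 14/57-10/57-2/57 + 2/57
= 18/19

18/19


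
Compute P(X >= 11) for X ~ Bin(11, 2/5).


P(X>=11) = P(X=11)
= 2048/48828125
= 2048/48828125

2048/48828125


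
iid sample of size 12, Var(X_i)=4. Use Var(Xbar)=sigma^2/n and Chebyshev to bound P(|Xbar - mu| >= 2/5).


Var(Xbar) = Var(X)/n = 4/12
Chebyshev: P(|Xbar-mu| >= 2/5) <= Var(Xbar)/(2/5)^2 = (1/3)/(4/25) = 25/12
Bound exceeds 1, so trivial bound: 1

1


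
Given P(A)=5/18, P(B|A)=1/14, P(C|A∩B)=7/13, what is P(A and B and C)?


P(A∩B∩C) = P(A) * P(B|A) * P(C|A∩B)
= 5/18 * 1/14 * 7/13
= 5/252 * 7/13 = 5/468

5/468


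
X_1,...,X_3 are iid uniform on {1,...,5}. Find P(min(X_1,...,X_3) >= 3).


P(min >= 3) = P(all X_i >= 3) = (P(X_1 >= 3))^3
= (3/5)^3 = 27/125

27/125


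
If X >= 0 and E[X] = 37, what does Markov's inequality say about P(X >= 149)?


Markov: P(X >= a) <= E[X]/a
P(X >= 149) <= 37/149

37/149


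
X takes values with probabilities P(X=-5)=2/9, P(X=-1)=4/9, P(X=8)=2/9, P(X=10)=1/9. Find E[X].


E[X] = sum(x * P(x))
= -5*2/9 - 1*4/9 + 8*2/9 + 10*1/9
= 4/3

4/3


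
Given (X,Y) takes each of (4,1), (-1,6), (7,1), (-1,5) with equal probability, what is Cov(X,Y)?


E[X]=9/4, E[Y]=13/4, E[XY]=0
Cov(X,Y) = E[XY] - E[X]E[Y] = 0 - 9/4*13/4 = -117/16

-117/16


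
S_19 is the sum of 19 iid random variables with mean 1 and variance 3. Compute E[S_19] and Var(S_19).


E[S_n] = n*mu = 19*1 = 19
Var(S_n) = n*sigma^2 = 19*3 = 57

E[S_19]=19, Var(S_19)=57


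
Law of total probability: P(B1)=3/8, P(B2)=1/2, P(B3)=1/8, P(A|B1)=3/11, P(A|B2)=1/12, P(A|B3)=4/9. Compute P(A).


P(A) = P(A|B1)P(B1) + P(A|B2)P(B2) + P(A|B3)P(B3)
= 3/11*3/8 + 1/12*1/2 + 4/9*1/8
= 9/88 + 1/24 + 1/18 = 79/396

79/396


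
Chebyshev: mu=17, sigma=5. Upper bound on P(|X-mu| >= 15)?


k = 15/5 = 3
Chebyshev: P(|X-mu| >= k*sigma) <= 1/k^2 = 1/3^2 = 1/9

1/9


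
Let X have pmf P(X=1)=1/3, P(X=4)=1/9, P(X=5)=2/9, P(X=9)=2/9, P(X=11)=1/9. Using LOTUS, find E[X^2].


E[X^2] = sum(g(x)*P(x))
= 1*1/3 + 16*1/9 + 25*2/9 + 81*2/9 + 121*1/9
= 352/9

352/9


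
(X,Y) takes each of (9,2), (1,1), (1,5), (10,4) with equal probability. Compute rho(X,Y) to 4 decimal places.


Cov(X,Y) = 0.2500, Var(X) = 18.1875, Var(Y) = 2.5000
rho = Cov/(sqrt(VarX)*sqrt(VarY)) = 0.0371

0.0371


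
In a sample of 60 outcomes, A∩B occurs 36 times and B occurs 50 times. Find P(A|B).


P(A|B) = P(A∩B)/P(B) = (36/60)/(50/60) = 36/50 = 18/25

18/25


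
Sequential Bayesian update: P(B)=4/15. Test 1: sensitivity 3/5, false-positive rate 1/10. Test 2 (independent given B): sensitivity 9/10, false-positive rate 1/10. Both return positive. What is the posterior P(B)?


After test 1: P(+) = 3/5*4/15 + 1/10*11/15 = 7/30
P(B|+) = (4/25)/(7/30) = 24/35
After test 2 (use post1 as new prior): P(+) = 9/10*24/35 + 1/10*11/35 = 227/350
P(B|+,+) = (108/175)/(227/350) = 216/227

216/227


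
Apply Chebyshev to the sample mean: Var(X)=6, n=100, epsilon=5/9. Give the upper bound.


Var(Xbar) = Var(X)/n = 6/100
Chebyshev: P(|Xbar-mu| >= 5/9) <= Var(Xbar)/(5/9)^2 = (3/50)/(25/81) = 243/1250

243/1250


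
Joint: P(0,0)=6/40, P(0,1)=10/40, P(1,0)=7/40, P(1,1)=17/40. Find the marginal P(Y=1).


P(Y=1) = P(0,1)+P(1,1) = 10/40 + 17/40 = 27/40

27/40


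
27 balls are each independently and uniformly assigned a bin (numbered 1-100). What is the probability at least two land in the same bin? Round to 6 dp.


P(all different) = prod((100-i)/100 for i=0..26) = 0.020878
P(at least one match) = 1 - 0.020878 = 0.979122

0.979122


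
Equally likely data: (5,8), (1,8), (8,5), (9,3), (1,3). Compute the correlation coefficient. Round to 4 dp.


Cov(X,Y) = -2.3200, Var(X) = 11.3600, Var(Y) = 5.0400
rho = Cov/(sqrt(VarX)*sqrt(VarY)) = -0.3066

-0.3066


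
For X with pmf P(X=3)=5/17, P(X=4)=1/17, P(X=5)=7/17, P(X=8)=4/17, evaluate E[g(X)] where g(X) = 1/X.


E[1/X] = sum(g(x)*P(x))
= 1/3*5/17 + 1/4*1/17 + 1/5*7/17 + 1/8*4/17
= 229/1020

229/1020


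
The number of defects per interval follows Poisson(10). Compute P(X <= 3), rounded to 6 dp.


P(X<=3) = e^(-10)*10^0/0! + e^(-10)*10^1/1! + e^(-10)*10^2/2! + e^(-10)*10^3/3!
≈ 0.0000453999 + 0.0004539993 + 0.0022699965 + 0.0075666550
= 0.0103360507
≈ 0.010336

0.010336


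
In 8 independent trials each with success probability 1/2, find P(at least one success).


P(at least one) = 1 - P(none)
P(none) = (1 - 1/2)^8 = (1/2)^8 = 1/256
P(at least one) = 1 - 1/256 = 255/256

255/256


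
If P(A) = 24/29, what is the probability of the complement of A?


P(A') = 1 - P(A) = 1 - 24/29 = 5/29

5/29


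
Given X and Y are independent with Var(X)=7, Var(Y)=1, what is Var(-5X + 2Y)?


Independence => Cov(X,Y)=0
Var(-5X + 2Y) = (-5)^2*Var(X) + 2^2*Var(Y)
= 25*7 + 4*1 = 179

179


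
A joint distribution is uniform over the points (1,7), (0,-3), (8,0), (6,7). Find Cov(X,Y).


E[X]=15/4, E[Y]=11/4, E[XY]=49/4
Cov(X,Y) = E[XY] - E[X]E[Y] = 49/4 - 15/4*11/4 = 31/16

31/16


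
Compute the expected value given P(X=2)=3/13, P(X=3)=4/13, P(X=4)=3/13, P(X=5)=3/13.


E[X] = sum(x * P(x))
= 2*3/13 + 3*4/13 + 4*3/13 + 5*3/13
= 45/13

45/13


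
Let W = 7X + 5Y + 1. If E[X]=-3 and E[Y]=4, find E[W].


E[7X + 5Y + 1] = 7*E[X] + 5*E[Y] + 1
= (7)*(-3) + (5)*(4) + (1)
= -21 + 20 + 1 = 0

0


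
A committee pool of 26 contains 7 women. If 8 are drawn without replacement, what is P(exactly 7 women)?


P(X=7) = C(7,7)*C(19,1) / C(26,8)
= 1*19 / 1562275
= 19/1562275 = 1/82225

1/82225


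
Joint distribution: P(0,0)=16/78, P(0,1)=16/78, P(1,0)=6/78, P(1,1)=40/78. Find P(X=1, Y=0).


Read from table: P(X=1, Y=0) = 6/78 = 1/13

1/13


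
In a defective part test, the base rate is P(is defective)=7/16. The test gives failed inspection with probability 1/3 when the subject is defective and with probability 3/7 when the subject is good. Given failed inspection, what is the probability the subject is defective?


P(A) = P(A|B)P(B) + P(A|B')P(B') = 1/3*7/16 + 3/7*9/16 = 65/168
P(B|A) = P(A|B)P(B)/P(A) = (7/48)/(65/168) = 49/130

49/130


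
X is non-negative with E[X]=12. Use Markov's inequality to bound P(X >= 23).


Markov: P(X >= a) <= E[X]/a
P(X >= 23) <= 12/23

12/23


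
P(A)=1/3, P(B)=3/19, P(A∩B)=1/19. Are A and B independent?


P(A)*P(B) = 1/3*3/19 = 1/19
P(A∩B) = 1/19, which equals P(A)P(B), so independent

Yes, A and B are independent
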